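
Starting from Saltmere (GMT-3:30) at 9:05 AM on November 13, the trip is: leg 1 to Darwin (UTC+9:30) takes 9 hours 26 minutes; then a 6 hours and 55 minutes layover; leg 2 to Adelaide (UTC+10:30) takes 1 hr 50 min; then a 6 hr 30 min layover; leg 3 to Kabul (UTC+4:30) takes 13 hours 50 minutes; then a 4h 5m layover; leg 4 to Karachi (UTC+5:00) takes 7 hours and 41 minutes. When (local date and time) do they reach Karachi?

Convert departure to UTC: 9:05 AM + 3:30 = 12:35 PM UTC on Nov 13.
Add 9 hours and 26 minutes leg 1 → 10:01 PM UTC.
Add 6 hours and 55 minutes layover in Darwin → 4:56 AM UTC (Nov 14).
Add 1 hour and 50 minutes leg 2 → 6:46 AM UTC.
Add 6 hours 30 minutes layover in Adelaide → 1:16 PM UTC.
Add 13 hours and 50 minutes leg 3 → 3:06 AM UTC (Nov 15).
Add 4 hours 5 minutes layover in Kabul → 7:11 AM UTC.
Add 7 hours 41 minutes leg 4 → 2:52 PM UTC.
Karachi is UTC+5:00, so local arrival = 2:52 PM + 5:00 = 7:52 PM on Nov 15.

7:52 PM on November 15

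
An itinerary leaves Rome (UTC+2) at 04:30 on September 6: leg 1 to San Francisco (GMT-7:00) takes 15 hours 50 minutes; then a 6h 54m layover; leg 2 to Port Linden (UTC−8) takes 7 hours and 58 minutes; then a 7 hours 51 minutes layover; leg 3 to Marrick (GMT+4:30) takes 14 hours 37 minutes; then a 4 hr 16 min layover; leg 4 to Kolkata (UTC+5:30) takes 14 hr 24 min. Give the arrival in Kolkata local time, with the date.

07:50 on Sep 9

Convert departure to UTC: 04:30 − 2:00 = 02:30 UTC on Sep 6.
Add 15 hours 50 minutes leg 1 → 18:20 UTC.
Add 6 hours 54 minutes layover in San Francisco → 01:14 UTC (Sep 7).
Add 7 hours and 58 minutes leg 2 → 09:12 UTC.
Add 7 hours 51 minutes layover in Port Linden → 17:03 UTC.
Add 14 hours and 37 minutes leg 3 → 07:40 UTC (Sep 8).
Add 4 hours and 16 minutes layover in Marrick → 11:56 UTC.
Add 14 hours 24 minutes leg 4 → 02:20 UTC (Sep 9).
Kolkata is UTC+5:30, so local arrival = 02:20 + 5:30 = 07:50 on Sep 9.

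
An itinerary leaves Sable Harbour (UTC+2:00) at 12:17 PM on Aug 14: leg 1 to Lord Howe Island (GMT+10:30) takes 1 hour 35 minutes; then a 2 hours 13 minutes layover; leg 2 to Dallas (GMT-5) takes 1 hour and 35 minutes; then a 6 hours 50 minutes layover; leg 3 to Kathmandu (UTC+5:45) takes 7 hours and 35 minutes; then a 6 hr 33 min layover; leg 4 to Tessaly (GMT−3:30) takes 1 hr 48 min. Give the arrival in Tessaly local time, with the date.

10:56 AM on August 15

Convert departure to UTC: 12:17 PM − 2:00 = 10:17 AM UTC on Aug 14.
Add 1 hour and 35 minutes leg 1 → 11:52 AM UTC.
Add 2 hours and 13 minutes layover in Lord Howe Island → 2:05 PM UTC.
Add 1 hour and 35 minutes leg 2 → 3:40 PM UTC.
Add 6 hours 50 minutes layover in Dallas → 10:30 PM UTC.
Add 7 hours and 35 minutes leg 3 → 6:05 AM UTC (Aug 15).
Add 6 hours 33 minutes layover in Kathmandu → 12:38 PM UTC.
Add 1 hour and 48 minutes leg 4 → 2:26 PM UTC.
Tessaly is UTC−3:30, so local arrival = 2:26 PM − 3:30 = 10:56 AM on Aug 15.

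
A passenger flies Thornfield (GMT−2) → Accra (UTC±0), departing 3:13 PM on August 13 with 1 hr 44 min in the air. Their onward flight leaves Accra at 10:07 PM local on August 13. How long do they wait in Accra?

Convert departure to UTC: 3:13 PM + 2:00 = 5:13 PM UTC on Aug 13.
Add 1 hour and 44 minutes flight time → 6:57 PM UTC.
Accra is UTC+0, so local arrival is the same: 6:57 PM on Aug 13.
Layover = 10:07 PM − 6:57 PM = 3 hours 10 minutes.

3 hours 10 minutes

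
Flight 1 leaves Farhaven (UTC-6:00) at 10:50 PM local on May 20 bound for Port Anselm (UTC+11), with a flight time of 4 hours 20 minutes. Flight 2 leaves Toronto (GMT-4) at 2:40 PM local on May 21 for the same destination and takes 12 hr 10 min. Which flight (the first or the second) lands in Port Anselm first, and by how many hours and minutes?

the first, by 21 hours 40 minutes

Flight 1 in UTC: 10:50 PM + 6:00 = 4:50 AM on May 21.
+4 hours and 20 minutes → arrive 9:10 AM UTC on May 21.
Flight 2 in UTC: 2:40 PM + 4:00 = 6:40 PM on May 21.
+12 hours 10 minutes → arrive 6:50 AM UTC on May 22.
Flight 1 lands earlier by 21 hours 40 minutes.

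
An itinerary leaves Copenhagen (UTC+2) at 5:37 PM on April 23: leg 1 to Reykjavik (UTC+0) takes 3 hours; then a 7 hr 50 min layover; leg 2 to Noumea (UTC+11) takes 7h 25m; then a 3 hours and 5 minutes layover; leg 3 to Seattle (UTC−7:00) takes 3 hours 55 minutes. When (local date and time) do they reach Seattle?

Convert departure to UTC: 5:37 PM − 2:00 = 3:37 PM UTC on Apr 23.
Add 3 hours leg 1 → 6:37 PM UTC.
Add 7 hours 50 minutes layover in Reykjavik → 2:27 AM UTC (Apr 24).
Add 7 hours and 25 minutes leg 2 → 9:52 AM UTC.
Add 3 hours 5 minutes layover in Noumea → 12:57 PM UTC.
Add 3 hours 55 minutes leg 3 → 4:52 PM UTC.
Seattle is UTC−7:00, so local arrival = 4:52 PM − 7:00 = 9:52 AM on Apr 24.

9:52 AM on April 24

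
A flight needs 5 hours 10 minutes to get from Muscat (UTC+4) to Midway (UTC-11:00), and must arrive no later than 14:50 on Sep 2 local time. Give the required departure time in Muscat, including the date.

Target arrival in UTC: 14:50 + 11:00 = 01:50 on Sep 3.
Subtract 5 hours 10 minutes → departure 20:40 UTC on Sep 2.
Muscat is UTC+4:00: 20:40 + 4:00 = 00:40 on Sep 3.

00:40 on Sep 3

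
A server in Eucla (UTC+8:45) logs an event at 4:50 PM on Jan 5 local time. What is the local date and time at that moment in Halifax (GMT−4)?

4:05 AM on January 5

Halifax is 12:45 behind Eucla.
Shift by the zone difference: 4:50 PM − 12:45 = 4:05 AM on Jan 5 in Halifax.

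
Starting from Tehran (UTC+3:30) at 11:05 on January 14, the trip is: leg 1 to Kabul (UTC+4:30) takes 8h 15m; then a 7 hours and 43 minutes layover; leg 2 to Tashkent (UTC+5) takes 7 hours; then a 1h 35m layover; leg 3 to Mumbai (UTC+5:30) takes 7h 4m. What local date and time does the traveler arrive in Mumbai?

20:42 on January 15

Convert departure to UTC: 11:05 − 3:30 = 07:35 UTC on Jan 14.
Add 8 hours 15 minutes leg 1 → 15:50 UTC.
Add 7 hours 43 minutes layover in Kabul → 23:33 UTC.
Add 7 hours leg 2 → 06:33 UTC (Jan 15).
Add 1 hour and 35 minutes layover in Tashkent → 08:08 UTC.
Add 7 hours 4 minutes leg 3 → 15:12 UTC.
Mumbai is UTC+5:30, so local arrival = 15:12 + 5:30 = 20:42 on Jan 15.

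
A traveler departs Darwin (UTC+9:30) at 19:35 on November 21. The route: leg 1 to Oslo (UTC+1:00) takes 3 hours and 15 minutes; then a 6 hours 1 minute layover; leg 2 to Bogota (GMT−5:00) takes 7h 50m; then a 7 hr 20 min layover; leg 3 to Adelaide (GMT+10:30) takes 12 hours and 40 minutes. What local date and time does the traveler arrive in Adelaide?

09:41 on November 23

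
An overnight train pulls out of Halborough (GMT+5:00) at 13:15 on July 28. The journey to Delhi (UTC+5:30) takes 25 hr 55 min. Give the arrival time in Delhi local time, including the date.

15:40 on July 29

Delhi is 0:30 ahead of Halborough.
After 25 hours 55 minutes it is 15:10 (Jul 29) in Halborough.
Shift by the zone difference: 15:10 + 0:30 = 15:40 on Jul 29 in Delhi.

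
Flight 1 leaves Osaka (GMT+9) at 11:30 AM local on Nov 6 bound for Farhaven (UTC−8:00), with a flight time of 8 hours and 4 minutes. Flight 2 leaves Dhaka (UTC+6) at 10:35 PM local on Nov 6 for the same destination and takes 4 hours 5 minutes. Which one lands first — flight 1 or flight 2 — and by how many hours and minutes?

the first, by 10 hours 6 minutes

Flight 1 in UTC: 11:30 AM − 9:00 = 2:30 AM on Nov 6.
+8 hours and 4 minutes → arrive 10:34 AM UTC on Nov 6.
Flight 2 in UTC: 10:35 PM − 6:00 = 4:35 PM on Nov 6.
+4 hours 5 minutes → arrive 8:40 PM UTC on Nov 6.
Flight 1 lands earlier by 10 hours 6 minutes.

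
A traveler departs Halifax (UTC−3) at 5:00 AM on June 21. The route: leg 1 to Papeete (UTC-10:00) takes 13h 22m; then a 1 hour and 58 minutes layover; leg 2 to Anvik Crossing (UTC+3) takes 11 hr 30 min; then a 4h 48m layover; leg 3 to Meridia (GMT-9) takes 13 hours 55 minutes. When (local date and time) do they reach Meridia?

8:33 PM on June 22

Convert departure to UTC: 5:00 AM + 3:00 = 8:00 AM UTC on Jun 21.
Add 13 hours 22 minutes leg 1 → 9:22 PM UTC.
Add 1 hour and 58 minutes layover in Papeete → 11:20 PM UTC.
Add 11 hours 30 minutes leg 2 → 10:50 AM UTC (Jun 22).
Add 4 hours and 48 minutes layover in Anvik Crossing → 3:38 PM UTC.
Add 13 hours 55 minutes leg 3 → 5:33 AM UTC (Jun 23).
Meridia is UTC−9:00, so local arrival = 5:33 AM − 9:00 = 8:33 PM on Jun 22.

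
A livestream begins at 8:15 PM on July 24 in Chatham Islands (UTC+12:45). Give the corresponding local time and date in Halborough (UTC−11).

Halborough is 23:45 behind Chatham Islands.
Shift by the zone difference: 8:15 PM − 23:45 = 8:30 PM on Jul 23 in Halborough.

8:30 PM on Jul 23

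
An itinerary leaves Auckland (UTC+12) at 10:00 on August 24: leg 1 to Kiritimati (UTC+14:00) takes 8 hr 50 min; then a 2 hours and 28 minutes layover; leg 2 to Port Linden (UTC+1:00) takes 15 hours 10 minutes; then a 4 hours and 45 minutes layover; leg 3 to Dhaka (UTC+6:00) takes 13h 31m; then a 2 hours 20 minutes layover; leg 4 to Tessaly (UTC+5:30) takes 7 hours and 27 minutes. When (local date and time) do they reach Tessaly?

10:01 on Aug 26

Convert departure to UTC: 10:00 − 12:00 = 22:00 UTC on Aug 23.
Add 8 hours and 50 minutes leg 1 → 06:50 UTC (Aug 24).
Add 2 hours 28 minutes layover in Kiritimati → 09:18 UTC.
Add 15 hours and 10 minutes leg 2 → 00:28 UTC (Aug 25).
Add 4 hours and 45 minutes layover in Port Linden → 05:13 UTC.
Add 13 hours and 31 minutes leg 3 → 18:44 UTC.
Add 2 hours and 20 minutes layover in Dhaka → 21:04 UTC.
Add 7 hours and 27 minutes leg 4 → 04:31 UTC (Aug 26).
Tessaly is UTC+5:30, so local arrival = 04:31 + 5:30 = 10:01 on Aug 26.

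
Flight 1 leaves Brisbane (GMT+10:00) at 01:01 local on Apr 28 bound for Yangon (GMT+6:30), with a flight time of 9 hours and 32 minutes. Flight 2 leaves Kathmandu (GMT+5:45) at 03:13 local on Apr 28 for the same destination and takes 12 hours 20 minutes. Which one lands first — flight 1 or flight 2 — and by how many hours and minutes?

Flight 1 in UTC: 01:01 − 10:00 = 15:01 on Apr 27.
+9 hours 32 minutes → arrive 00:33 UTC on Apr 28.
Flight 2 in UTC: 03:13 − 5:45 = 21:28 on Apr 27.
+12 hours and 20 minutes → arrive 09:48 UTC on Apr 28.
Flight 1 lands earlier by 9 hours 15 minutes.

the first, by 9 hours 15 minutes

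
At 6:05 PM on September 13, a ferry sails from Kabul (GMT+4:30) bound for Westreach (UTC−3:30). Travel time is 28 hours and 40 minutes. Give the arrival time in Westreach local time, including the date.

Convert departure to UTC: 6:05 PM − 4:30 = 1:35 PM UTC on Sep 13.
Add 28 hours and 40 minutes travel time → 6:15 PM UTC (Sep 14).
Westreach is UTC−3:30, so local arrival = 6:15 PM − 3:30 = 2:45 PM on Sep 14.

2:45 PM on September 14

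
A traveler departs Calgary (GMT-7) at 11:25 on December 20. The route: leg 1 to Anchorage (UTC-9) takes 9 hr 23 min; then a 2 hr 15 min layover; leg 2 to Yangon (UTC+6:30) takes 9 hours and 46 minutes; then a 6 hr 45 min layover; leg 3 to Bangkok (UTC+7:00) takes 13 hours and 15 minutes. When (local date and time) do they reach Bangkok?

18:49 on Dec 22

Convert departure to UTC: 11:25 + 7:00 = 18:25 UTC on Dec 20.
Add 9 hours 23 minutes leg 1 → 03:48 UTC (Dec 21).
Add 2 hours and 15 minutes layover in Anchorage → 06:03 UTC.
Add 9 hours 46 minutes leg 2 → 15:49 UTC.
Add 6 hours 45 minutes layover in Yangon → 22:34 UTC.
Add 13 hours and 15 minutes leg 3 → 11:49 UTC (Dec 22).
Bangkok is UTC+7:00, so local arrival = 11:49 + 7:00 = 18:49 on Dec 22.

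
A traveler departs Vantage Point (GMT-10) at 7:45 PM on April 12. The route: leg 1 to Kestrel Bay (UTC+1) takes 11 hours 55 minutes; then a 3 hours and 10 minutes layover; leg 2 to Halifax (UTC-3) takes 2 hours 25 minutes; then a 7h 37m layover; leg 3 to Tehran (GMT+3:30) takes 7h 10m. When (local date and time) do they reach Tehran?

Convert departure to UTC: 7:45 PM + 10:00 = 5:45 AM UTC on Apr 13.
Add 11 hours and 55 minutes leg 1 → 5:40 PM UTC.
Add 3 hours and 10 minutes layover in Kestrel Bay → 8:50 PM UTC.
Add 2 hours and 25 minutes leg 2 → 11:15 PM UTC.
Add 7 hours and 37 minutes layover in Halifax → 6:52 AM UTC (Apr 14).
Add 7 hours and 10 minutes leg 3 → 2:02 PM UTC.
Tehran is UTC+3:30, so local arrival = 2:02 PM + 3:30 = 5:32 PM on Apr 14.

5:32 PM on April 14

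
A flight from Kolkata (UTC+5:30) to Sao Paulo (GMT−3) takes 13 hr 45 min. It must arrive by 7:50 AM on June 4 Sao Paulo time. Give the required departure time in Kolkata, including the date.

2:35 AM on Jun 4

Target arrival in UTC: 7:50 AM + 3:00 = 10:50 AM on Jun 4.
Subtract 13 hours and 45 minutes → departure 9:05 PM UTC on Jun 3.
Kolkata is UTC+5:30: 9:05 PM + 5:30 = 2:35 AM on Jun 4.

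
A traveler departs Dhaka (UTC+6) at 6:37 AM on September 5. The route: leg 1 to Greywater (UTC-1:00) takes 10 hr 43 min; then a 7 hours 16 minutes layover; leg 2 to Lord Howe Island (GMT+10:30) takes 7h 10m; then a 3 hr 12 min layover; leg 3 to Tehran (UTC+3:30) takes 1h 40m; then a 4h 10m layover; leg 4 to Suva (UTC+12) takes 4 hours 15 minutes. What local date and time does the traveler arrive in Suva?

Convert departure to UTC: 6:37 AM − 6:00 = 12:37 AM UTC on Sep 5.
Add 10 hours 43 minutes leg 1 → 11:20 AM UTC.
Add 7 hours and 16 minutes layover in Greywater → 6:36 PM UTC.
Add 7 hours 10 minutes leg 2 → 1:46 AM UTC (Sep 6).
Add 3 hours and 12 minutes layover in Lord Howe Island → 4:58 AM UTC.
Add 1 hour 40 minutes leg 3 → 6:38 AM UTC.
Add 4 hours 10 minutes layover in Tehran → 10:48 AM UTC.
Add 4 hours 15 minutes leg 4 → 3:03 PM UTC.
Suva is UTC+12:00, so local arrival = 3:03 PM + 12:00 = 3:03 AM on Sep 7.

3:03 AM on September 7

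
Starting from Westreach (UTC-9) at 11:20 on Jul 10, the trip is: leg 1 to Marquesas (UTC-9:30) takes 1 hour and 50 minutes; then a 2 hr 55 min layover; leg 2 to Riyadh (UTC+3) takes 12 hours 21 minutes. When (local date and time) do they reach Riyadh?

Convert departure to UTC: 11:20 + 9:00 = 20:20 UTC on Jul 10.
Add 1 hour and 50 minutes leg 1 → 22:10 UTC.
Add 2 hours 55 minutes layover in Marquesas → 01:05 UTC (Jul 11).
Add 12 hours 21 minutes leg 2 → 13:26 UTC.
Riyadh is UTC+3:00, so local arrival = 13:26 + 3:00 = 16:26 on Jul 11.

16:26 on Jul 11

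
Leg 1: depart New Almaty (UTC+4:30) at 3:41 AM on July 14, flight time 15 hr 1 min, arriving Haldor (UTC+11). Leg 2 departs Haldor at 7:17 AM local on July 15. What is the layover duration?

Convert departure to UTC: 3:41 AM − 4:30 = 11:11 PM UTC on Jul 13.
Add 15 hours 1 minute flight time → 2:12 PM UTC (Jul 14).
Haldor is UTC+11:00, so local arrival = 2:12 PM + 11:00 = 1:12 AM on Jul 15.
Layover = 7:17 AM − 1:12 AM = 6 hours 5 minutes.

6 hours 5 minutes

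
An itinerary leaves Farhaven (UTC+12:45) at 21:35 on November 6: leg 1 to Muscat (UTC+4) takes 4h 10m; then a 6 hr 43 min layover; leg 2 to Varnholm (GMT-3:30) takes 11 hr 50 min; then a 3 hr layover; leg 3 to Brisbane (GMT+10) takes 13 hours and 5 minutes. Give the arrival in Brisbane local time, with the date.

09:38 on November 8

Convert departure to UTC: 21:35 − 12:45 = 08:50 UTC on Nov 6.
Add 4 hours and 10 minutes leg 1 → 13:00 UTC.
Add 6 hours 43 minutes layover in Muscat → 19:43 UTC.
Add 11 hours and 50 minutes leg 2 → 07:33 UTC (Nov 7).
Add 3 hours layover in Varnholm → 10:33 UTC.
Add 13 hours 5 minutes leg 3 → 23:38 UTC.
Brisbane is UTC+10:00, so local arrival = 23:38 + 10:00 = 09:38 on Nov 8.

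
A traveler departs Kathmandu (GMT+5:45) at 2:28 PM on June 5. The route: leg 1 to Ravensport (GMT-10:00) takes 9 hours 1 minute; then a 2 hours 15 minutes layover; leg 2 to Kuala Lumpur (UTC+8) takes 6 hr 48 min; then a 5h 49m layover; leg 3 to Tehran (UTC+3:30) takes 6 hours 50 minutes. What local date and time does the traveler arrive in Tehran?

6:56 PM on June 6

Convert departure to UTC: 2:28 PM − 5:45 = 8:43 AM UTC on Jun 5.
Add 9 hours 1 minute leg 1 → 5:44 PM UTC.
Add 2 hours 15 minutes layover in Ravensport → 7:59 PM UTC.
Add 6 hours 48 minutes leg 2 → 2:47 AM UTC (Jun 6).
Add 5 hours 49 minutes layover in Kuala Lumpur → 8:36 AM UTC.
Add 6 hours 50 minutes leg 3 → 3:26 PM UTC.
Tehran is UTC+3:30, so local arrival = 3:26 PM + 3:30 = 6:56 PM on Jun 6.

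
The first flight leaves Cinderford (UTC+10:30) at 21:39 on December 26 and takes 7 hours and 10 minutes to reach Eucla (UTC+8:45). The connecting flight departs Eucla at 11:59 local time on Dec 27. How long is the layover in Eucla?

Convert departure to UTC: 21:39 − 10:30 = 11:09 UTC on Dec 26.
Add 7 hours and 10 minutes flight time → 18:19 UTC.
Eucla is UTC+8:45, so local arrival = 18:19 + 8:45 = 03:04 on Dec 27.
Layover = 11:59 − 03:04 = 8 hours 55 minutes.

8 hours 55 minutes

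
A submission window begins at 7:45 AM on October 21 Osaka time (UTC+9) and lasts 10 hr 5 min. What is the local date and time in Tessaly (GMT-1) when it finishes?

Convert start to UTC: 7:45 AM − 9:00 = 10:45 PM UTC on Oct 20.
Add 10 hours and 5 minutes duration → 8:50 AM UTC (Oct 21).
Tessaly is UTC−1:00, so local end time = 8:50 AM − 1:00 = 7:50 AM on Oct 21.

7:50 AM on October 21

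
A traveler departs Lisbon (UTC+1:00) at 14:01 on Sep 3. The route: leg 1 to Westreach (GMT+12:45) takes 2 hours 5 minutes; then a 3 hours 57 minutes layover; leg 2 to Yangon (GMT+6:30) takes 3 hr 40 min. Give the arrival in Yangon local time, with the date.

05:13 on September 4

Convert departure to UTC: 14:01 − 1:00 = 13:01 UTC on Sep 3.
Add 2 hours 5 minutes leg 1 → 15:06 UTC.
Add 3 hours and 57 minutes layover in Westreach → 19:03 UTC.
Add 3 hours and 40 minutes leg 2 → 22:43 UTC.
Yangon is UTC+6:30, so local arrival = 22:43 + 6:30 = 05:13 on Sep 4.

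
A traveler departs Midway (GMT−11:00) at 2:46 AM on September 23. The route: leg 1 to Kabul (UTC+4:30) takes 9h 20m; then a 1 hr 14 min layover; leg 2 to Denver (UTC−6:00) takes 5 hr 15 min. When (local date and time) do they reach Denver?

11:35 PM on Sep 23

Convert departure to UTC: 2:46 AM + 11:00 = 1:46 PM UTC on Sep 23.
Add 9 hours 20 minutes leg 1 → 11:06 PM UTC.
Add 1 hour and 14 minutes layover in Kabul → 12:20 AM UTC (Sep 24).
Add 5 hours 15 minutes leg 2 → 5:35 AM UTC.
Denver is UTC−6:00, so local arrival = 5:35 AM − 6:00 = 11:35 PM on Sep 23.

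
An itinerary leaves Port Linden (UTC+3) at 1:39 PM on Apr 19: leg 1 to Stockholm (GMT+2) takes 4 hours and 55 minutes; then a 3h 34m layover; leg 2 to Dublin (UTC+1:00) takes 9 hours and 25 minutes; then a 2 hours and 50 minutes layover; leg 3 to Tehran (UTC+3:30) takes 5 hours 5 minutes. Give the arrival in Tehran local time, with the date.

Convert departure to UTC: 1:39 PM − 3:00 = 10:39 AM UTC on Apr 19.
Add 4 hours 55 minutes leg 1 → 3:34 PM UTC.
Add 3 hours 34 minutes layover in Stockholm → 7:08 PM UTC.
Add 9 hours and 25 minutes leg 2 → 4:33 AM UTC (Apr 20).
Add 2 hours 50 minutes layover in Dublin → 7:23 AM UTC.
Add 5 hours 5 minutes leg 3 → 12:28 PM UTC.
Tehran is UTC+3:30, so local arrival = 12:28 PM + 3:30 = 3:58 PM on Apr 20.

3:58 PM on April 20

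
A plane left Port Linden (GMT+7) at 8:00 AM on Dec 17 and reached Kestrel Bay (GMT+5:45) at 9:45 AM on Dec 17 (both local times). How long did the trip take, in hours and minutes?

Departure in UTC: 8:00 AM − 7:00 = 1:00 AM on Dec 17.
Arrival in UTC: 9:45 AM − 5:45 = 4:00 AM on Dec 17.
Elapsed = 4:00 AM − 1:00 AM = 3 hours.

3 hours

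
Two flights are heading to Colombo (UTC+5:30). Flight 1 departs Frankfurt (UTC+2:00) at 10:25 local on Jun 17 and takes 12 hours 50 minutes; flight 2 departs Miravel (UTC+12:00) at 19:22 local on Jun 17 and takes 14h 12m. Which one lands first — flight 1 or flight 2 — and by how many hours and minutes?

the first, by 19 minutes

Flight 1 in UTC: 10:25 − 2:00 = 08:25 on Jun 17.
+12 hours 50 minutes → arrive 21:15 UTC on Jun 17.
Flight 2 in UTC: 19:22 − 12:00 = 07:22 on Jun 17.
+14 hours 12 minutes → arrive 21:34 UTC on Jun 17.
Flight 1 lands earlier by 19 minutes.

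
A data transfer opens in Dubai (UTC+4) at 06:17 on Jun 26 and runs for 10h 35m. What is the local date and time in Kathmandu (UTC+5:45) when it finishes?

18:37 on June 26

Convert start to UTC: 06:17 − 4:00 = 02:17 UTC on Jun 26.
Add 10 hours and 35 minutes duration → 12:52 UTC.
Kathmandu is UTC+5:45, so local end time = 12:52 + 5:45 = 18:37 on Jun 26.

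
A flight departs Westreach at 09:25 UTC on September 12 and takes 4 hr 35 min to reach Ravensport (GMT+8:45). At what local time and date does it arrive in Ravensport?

22:45 on September 12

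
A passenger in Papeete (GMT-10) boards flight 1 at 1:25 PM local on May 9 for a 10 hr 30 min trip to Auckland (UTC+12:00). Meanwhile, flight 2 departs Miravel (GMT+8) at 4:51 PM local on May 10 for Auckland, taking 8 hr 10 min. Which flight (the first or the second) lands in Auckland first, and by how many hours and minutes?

Flight 1 in UTC: 1:25 PM + 10:00 = 11:25 PM on May 9.
+10 hours and 30 minutes → arrive 9:55 AM UTC on May 10.
Flight 2 in UTC: 4:51 PM − 8:00 = 8:51 AM on May 10.
+8 hours and 10 minutes → arrive 5:01 PM UTC on May 10.
Flight 1 lands earlier by 7 hours 6 minutes.

the first, by 7 hours 6 minutes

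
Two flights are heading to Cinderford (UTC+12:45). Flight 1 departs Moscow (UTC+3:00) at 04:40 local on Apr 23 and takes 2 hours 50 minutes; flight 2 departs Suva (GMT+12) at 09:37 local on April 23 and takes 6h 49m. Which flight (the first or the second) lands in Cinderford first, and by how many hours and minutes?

the second, by 4 minutes

Flight 1 in UTC: 04:40 − 3:00 = 01:40 on Apr 23.
+2 hours and 50 minutes → arrive 04:30 UTC on Apr 23.
Flight 2 in UTC: 09:37 − 12:00 = 21:37 on Apr 22.
+6 hours and 49 minutes → arrive 04:26 UTC on Apr 23.
Flight 2 lands earlier by 4 minutes.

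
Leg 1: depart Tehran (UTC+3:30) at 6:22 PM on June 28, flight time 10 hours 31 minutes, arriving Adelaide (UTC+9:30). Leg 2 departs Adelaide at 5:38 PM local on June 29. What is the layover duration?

Convert departure to UTC: 6:22 PM − 3:30 = 2:52 PM UTC on Jun 28.
Add 10 hours 31 minutes flight time → 1:23 AM UTC (Jun 29).
Adelaide is UTC+9:30, so local arrival = 1:23 AM + 9:30 = 10:53 AM on Jun 29.
Layover = 5:38 PM − 10:53 AM = 6 hours 45 minutes.

6 hours 45 minutes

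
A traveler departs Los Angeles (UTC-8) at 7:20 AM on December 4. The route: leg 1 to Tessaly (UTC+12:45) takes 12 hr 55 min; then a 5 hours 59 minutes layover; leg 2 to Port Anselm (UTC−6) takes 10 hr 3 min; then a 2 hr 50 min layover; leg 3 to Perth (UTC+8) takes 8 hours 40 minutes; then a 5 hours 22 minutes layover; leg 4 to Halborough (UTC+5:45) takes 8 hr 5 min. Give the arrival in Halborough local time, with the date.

Convert departure to UTC: 7:20 AM + 8:00 = 3:20 PM UTC on Dec 4.
Add 12 hours and 55 minutes leg 1 → 4:15 AM UTC (Dec 5).
Add 5 hours 59 minutes layover in Tessaly → 10:14 AM UTC.
Add 10 hours 3 minutes leg 2 → 8:17 PM UTC.
Add 2 hours and 50 minutes layover in Port Anselm → 11:07 PM UTC.
Add 8 hours 40 minutes leg 3 → 7:47 AM UTC (Dec 6).
Add 5 hours and 22 minutes layover in Perth → 1:09 PM UTC.
Add 8 hours 5 minutes leg 4 → 9:14 PM UTC.
Halborough is UTC+5:45, so local arrival = 9:14 PM + 5:45 = 2:59 AM on Dec 7.

2:59 AM on Dec 7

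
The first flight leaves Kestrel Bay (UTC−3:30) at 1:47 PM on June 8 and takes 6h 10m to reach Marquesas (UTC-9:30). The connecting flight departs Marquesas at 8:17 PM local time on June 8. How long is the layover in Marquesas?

6 hours 20 minutes

Convert departure to UTC: 1:47 PM + 3:30 = 5:17 PM UTC on Jun 8.
Add 6 hours and 10 minutes flight time → 11:27 PM UTC.
Marquesas is UTC−9:30, so local arrival = 11:27 PM − 9:30 = 1:57 PM on Jun 8.
Layover = 8:17 PM − 1:57 PM = 6 hours 20 minutes.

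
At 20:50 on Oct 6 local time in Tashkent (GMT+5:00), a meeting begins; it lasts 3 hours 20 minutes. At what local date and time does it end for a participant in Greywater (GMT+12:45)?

07:55 on Oct 7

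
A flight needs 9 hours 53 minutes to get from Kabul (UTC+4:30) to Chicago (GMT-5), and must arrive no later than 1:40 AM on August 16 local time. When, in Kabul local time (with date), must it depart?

1:17 AM on August 16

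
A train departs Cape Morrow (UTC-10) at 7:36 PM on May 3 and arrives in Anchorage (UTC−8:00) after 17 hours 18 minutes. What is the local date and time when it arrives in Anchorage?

2:54 PM on May 4

Convert departure to UTC: 7:36 PM + 10:00 = 5:36 AM UTC on May 4.
Add 17 hours 18 minutes travel time → 10:54 PM UTC.
Anchorage is UTC−8:00, so local arrival = 10:54 PM − 8:00 = 2:54 PM on May 4.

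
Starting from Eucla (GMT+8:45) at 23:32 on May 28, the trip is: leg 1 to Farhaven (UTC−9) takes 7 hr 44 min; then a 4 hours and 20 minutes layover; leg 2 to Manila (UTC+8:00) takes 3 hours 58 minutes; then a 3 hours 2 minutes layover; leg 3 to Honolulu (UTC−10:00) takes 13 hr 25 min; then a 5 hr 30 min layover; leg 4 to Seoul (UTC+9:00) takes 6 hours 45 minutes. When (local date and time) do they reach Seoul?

Convert departure to UTC: 23:32 − 8:45 = 14:47 UTC on May 28.
Add 7 hours and 44 minutes leg 1 → 22:31 UTC.
Add 4 hours and 20 minutes layover in Farhaven → 02:51 UTC (May 29).
Add 3 hours and 58 minutes leg 2 → 06:49 UTC.
Add 3 hours 2 minutes layover in Manila → 09:51 UTC.
Add 13 hours and 25 minutes leg 3 → 23:16 UTC.
Add 5 hours 30 minutes layover in Honolulu → 04:46 UTC (May 30).
Add 6 hours and 45 minutes leg 4 → 11:31 UTC.
Seoul is UTC+9:00, so local arrival = 11:31 + 9:00 = 20:31 on May 30.

20:31 on May 30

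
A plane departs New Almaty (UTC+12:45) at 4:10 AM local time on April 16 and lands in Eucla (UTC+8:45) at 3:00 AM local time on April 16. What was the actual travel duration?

Departure in UTC: 4:10 AM − 12:45 = 3:25 PM on Apr 15.
Arrival in UTC: 3:00 AM − 8:45 = 6:15 PM on Apr 15.
Elapsed = 6:15 PM − 3:25 PM = 2 hours 50 minutes.

2 hours 50 minutes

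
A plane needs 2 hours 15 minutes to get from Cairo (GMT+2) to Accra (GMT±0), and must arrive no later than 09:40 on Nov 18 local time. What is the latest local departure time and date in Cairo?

Target arrival is already UTC: 09:40 on Nov 18.
Subtract 2 hours and 15 minutes → departure 07:25 UTC on Nov 18.
Cairo is UTC+2:00: 07:25 + 2:00 = 09:25 on Nov 18.

09:25 on November 18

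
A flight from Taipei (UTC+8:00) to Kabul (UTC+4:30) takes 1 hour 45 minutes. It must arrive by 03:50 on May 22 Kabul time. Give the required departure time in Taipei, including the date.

05:35 on May 22

Target arrival in UTC: 03:50 − 4:30 = 23:20 on May 21.
Subtract 1 hour and 45 minutes → departure 21:35 UTC on May 21.
Taipei is UTC+8:00: 21:35 + 8:00 = 05:35 on May 22.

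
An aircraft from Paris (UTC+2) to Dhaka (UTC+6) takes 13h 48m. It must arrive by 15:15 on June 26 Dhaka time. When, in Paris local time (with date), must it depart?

Target arrival in UTC: 15:15 − 6:00 = 09:15 on Jun 26.
Subtract 13 hours and 48 minutes → departure 19:27 UTC on Jun 25.
Paris is UTC+2:00: 19:27 + 2:00 = 21:27 on Jun 25.

21:27 on June 25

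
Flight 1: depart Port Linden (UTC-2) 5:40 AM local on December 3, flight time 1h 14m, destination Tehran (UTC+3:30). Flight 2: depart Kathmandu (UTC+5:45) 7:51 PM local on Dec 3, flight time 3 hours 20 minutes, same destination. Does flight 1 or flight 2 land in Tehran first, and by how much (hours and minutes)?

Flight 1 in UTC: 5:40 AM + 2:00 = 7:40 AM on Dec 3.
+1 hour 14 minutes → arrive 8:54 AM UTC on Dec 3.
Flight 2 in UTC: 7:51 PM − 5:45 = 2:06 PM on Dec 3.
+3 hours and 20 minutes → arrive 5:26 PM UTC on Dec 3.
Flight 1 lands earlier by 8 hours 32 minutes.

the first, by 8 hours 32 minutes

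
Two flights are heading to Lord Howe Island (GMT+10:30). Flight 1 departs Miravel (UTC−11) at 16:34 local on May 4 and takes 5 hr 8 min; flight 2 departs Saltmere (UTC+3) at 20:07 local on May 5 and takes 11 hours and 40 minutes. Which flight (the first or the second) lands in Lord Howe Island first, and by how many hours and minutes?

the first, by 20 hours 5 minutes

Flight 1 in UTC: 16:34 + 11:00 = 03:34 on May 5.
+5 hours 8 minutes → arrive 08:42 UTC on May 5.
Flight 2 in UTC: 20:07 − 3:00 = 17:07 on May 5.
+11 hours and 40 minutes → arrive 04:47 UTC on May 6.
Flight 1 lands earlier by 20 hours 5 minutes.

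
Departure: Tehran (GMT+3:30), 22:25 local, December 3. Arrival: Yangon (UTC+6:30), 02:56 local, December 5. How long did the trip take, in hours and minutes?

25 hours 31 minutes

Departure in UTC: 22:25 − 3:30 = 18:55 on Dec 3.
Arrival in UTC: 02:56 − 6:30 = 20:26 on Dec 4.
Elapsed = 20:26 − 18:55 (+1 day) = 25 hours 31 minutes.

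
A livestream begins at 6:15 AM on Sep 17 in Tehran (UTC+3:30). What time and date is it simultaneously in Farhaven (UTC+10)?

12:45 PM on September 17

In UTC: 6:15 AM − 3:30 = 2:45 AM on Sep 17.
Farhaven is UTC+10:00: 2:45 AM + 10:00 = 12:45 PM on Sep 17.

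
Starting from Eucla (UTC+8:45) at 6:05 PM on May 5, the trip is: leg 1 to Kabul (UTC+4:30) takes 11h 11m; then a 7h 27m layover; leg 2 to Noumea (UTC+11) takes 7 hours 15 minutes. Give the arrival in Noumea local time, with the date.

10:13 PM on May 6

Convert departure to UTC: 6:05 PM − 8:45 = 9:20 AM UTC on May 5.
Add 11 hours 11 minutes leg 1 → 8:31 PM UTC.
Add 7 hours and 27 minutes layover in Kabul → 3:58 AM UTC (May 6).
Add 7 hours and 15 minutes leg 2 → 11:13 AM UTC.
Noumea is UTC+11:00, so local arrival = 11:13 AM + 11:00 = 10:13 PM on May 6.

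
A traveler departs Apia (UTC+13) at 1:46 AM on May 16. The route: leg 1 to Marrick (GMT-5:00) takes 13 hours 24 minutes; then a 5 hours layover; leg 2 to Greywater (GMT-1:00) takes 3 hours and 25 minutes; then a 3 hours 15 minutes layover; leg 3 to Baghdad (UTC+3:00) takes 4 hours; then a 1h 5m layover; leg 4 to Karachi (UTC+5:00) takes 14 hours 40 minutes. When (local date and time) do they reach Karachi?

2:35 PM on May 17

Convert departure to UTC: 1:46 AM − 13:00 = 12:46 PM UTC on May 15.
Add 13 hours and 24 minutes leg 1 → 2:10 AM UTC (May 16).
Add 5 hours layover in Marrick → 7:10 AM UTC.
Add 3 hours 25 minutes leg 2 → 10:35 AM UTC.
Add 3 hours and 15 minutes layover in Greywater → 1:50 PM UTC.
Add 4 hours leg 3 → 5:50 PM UTC.
Add 1 hour and 5 minutes layover in Baghdad → 6:55 PM UTC.
Add 14 hours and 40 minutes leg 4 → 9:35 AM UTC (May 17).
Karachi is UTC+5:00, so local arrival = 9:35 AM + 5:00 = 2:35 PM on May 17.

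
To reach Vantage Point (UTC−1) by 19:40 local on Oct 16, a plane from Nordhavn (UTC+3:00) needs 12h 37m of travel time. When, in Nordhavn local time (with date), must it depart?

11:03 on October 16

Target arrival in UTC: 19:40 + 1:00 = 20:40 on Oct 16.
Subtract 12 hours and 37 minutes → departure 08:03 UTC on Oct 16.
Nordhavn is UTC+3:00: 08:03 + 3:00 = 11:03 on Oct 16.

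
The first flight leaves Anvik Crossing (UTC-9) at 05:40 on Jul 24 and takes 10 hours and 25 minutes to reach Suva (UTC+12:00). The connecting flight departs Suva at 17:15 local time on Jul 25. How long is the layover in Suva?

4 hours 10 minutes

Convert departure to UTC: 05:40 + 9:00 = 14:40 UTC on Jul 24.
Add 10 hours and 25 minutes flight time → 01:05 UTC (Jul 25).
Suva is UTC+12:00, so local arrival = 01:05 + 12:00 = 13:05 on Jul 25.
Layover = 17:15 − 13:05 = 4 hours 10 minutes.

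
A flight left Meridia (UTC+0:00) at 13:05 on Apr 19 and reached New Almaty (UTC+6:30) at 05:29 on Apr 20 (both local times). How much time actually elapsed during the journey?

Departure is already UTC: 13:05 on Apr 19.
Arrival in UTC: 05:29 − 6:30 = 22:59 on Apr 19.
Elapsed = 22:59 − 13:05 = 9 hours 54 minutes.

9 hours 54 minutes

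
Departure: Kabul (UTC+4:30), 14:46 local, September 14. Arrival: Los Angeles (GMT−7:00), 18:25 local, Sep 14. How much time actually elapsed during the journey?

15 hours 9 minutes

Departure in UTC: 14:46 − 4:30 = 10:16 on Sep 14.
Arrival in UTC: 18:25 + 7:00 = 01:25 on Sep 15.
Elapsed = 01:25 − 10:16 (+1 day) = 15 hours 9 minutes.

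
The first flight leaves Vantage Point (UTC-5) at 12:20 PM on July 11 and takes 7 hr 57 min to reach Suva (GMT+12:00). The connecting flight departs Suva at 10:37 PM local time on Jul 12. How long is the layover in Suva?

9 hours 20 minutes

Convert departure to UTC: 12:20 PM + 5:00 = 5:20 PM UTC on Jul 11.
Add 7 hours and 57 minutes flight time → 1:17 AM UTC (Jul 12).
Suva is UTC+12:00, so local arrival = 1:17 AM + 12:00 = 1:17 PM on Jul 12.
Layover = 10:37 PM − 1:17 PM = 9 hours 20 minutes.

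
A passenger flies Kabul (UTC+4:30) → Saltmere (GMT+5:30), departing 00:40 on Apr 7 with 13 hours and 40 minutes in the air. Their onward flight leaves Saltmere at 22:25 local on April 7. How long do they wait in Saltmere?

Convert departure to UTC: 00:40 − 4:30 = 20:10 UTC on Apr 6.
Add 13 hours 40 minutes flight time → 09:50 UTC (Apr 7).
Saltmere is UTC+5:30, so local arrival = 09:50 + 5:30 = 15:20 on Apr 7.
Layover = 22:25 − 15:20 = 7 hours 5 minutes.

7 hours 5 minutes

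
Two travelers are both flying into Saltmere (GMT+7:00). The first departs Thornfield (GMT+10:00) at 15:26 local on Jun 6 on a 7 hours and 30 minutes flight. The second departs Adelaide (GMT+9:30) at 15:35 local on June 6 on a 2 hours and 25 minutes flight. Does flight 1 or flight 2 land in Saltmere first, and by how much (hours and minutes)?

the second, by 4 hours 26 minutes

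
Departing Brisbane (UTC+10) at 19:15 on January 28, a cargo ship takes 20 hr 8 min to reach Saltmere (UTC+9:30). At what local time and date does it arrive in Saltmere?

14:53 on Jan 29

Convert departure to UTC: 19:15 − 10:00 = 09:15 UTC on Jan 28.
Add 20 hours 8 minutes travel time → 05:23 UTC (Jan 29).
Saltmere is UTC+9:30, so local arrival = 05:23 + 9:30 = 14:53 on Jan 29.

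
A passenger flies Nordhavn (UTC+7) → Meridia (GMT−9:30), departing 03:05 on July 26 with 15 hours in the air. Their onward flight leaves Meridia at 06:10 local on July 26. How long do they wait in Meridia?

4 hours 35 minutes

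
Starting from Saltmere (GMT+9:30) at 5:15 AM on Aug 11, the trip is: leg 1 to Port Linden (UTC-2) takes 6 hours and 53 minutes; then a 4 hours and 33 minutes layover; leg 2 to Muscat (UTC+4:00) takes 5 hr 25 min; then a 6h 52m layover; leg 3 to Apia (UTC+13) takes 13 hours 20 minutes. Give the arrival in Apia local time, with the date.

9:48 PM on Aug 12

Convert departure to UTC: 5:15 AM − 9:30 = 7:45 PM UTC on Aug 10.
Add 6 hours and 53 minutes leg 1 → 2:38 AM UTC (Aug 11).
Add 4 hours 33 minutes layover in Port Linden → 7:11 AM UTC.
Add 5 hours 25 minutes leg 2 → 12:36 PM UTC.
Add 6 hours and 52 minutes layover in Muscat → 7:28 PM UTC.
Add 13 hours and 20 minutes leg 3 → 8:48 AM UTC (Aug 12).
Apia is UTC+13:00, so local arrival = 8:48 AM + 13:00 = 9:48 PM on Aug 12.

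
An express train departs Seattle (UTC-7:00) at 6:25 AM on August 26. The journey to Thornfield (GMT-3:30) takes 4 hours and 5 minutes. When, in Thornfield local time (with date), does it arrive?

Thornfield is 3:30 ahead of Seattle.
After 4 hours and 5 minutes it is 10:30 AM in Seattle.
Shift by the zone difference: 10:30 AM + 3:30 = 2:00 PM on Aug 26 in Thornfield.

2:00 PM on August 26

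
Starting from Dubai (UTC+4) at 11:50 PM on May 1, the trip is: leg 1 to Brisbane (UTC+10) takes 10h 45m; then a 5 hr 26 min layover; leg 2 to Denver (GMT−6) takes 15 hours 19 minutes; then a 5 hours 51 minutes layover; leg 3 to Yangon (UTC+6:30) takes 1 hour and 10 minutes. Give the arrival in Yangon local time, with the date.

4:51 PM on May 3

Convert departure to UTC: 11:50 PM − 4:00 = 7:50 PM UTC on May 1.
Add 10 hours and 45 minutes leg 1 → 6:35 AM UTC (May 2).
Add 5 hours and 26 minutes layover in Brisbane → 12:01 PM UTC.
Add 15 hours 19 minutes leg 2 → 3:20 AM UTC (May 3).
Add 5 hours and 51 minutes layover in Denver → 9:11 AM UTC.
Add 1 hour and 10 minutes leg 3 → 10:21 AM UTC.
Yangon is UTC+6:30, so local arrival = 10:21 AM + 6:30 = 4:51 PM on May 3.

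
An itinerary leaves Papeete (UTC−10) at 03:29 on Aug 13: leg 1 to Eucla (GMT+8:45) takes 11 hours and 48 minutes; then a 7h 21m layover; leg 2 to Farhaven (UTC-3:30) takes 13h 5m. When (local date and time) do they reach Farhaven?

Convert departure to UTC: 03:29 + 10:00 = 13:29 UTC on Aug 13.
Add 11 hours and 48 minutes leg 1 → 01:17 UTC (Aug 14).
Add 7 hours 21 minutes layover in Eucla → 08:38 UTC.
Add 13 hours and 5 minutes leg 2 → 21:43 UTC.
Farhaven is UTC−3:30, so local arrival = 21:43 − 3:30 = 18:13 on Aug 14.

18:13 on August 14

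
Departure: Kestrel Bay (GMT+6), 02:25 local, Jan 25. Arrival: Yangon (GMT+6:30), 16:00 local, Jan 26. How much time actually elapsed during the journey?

37 hours 5 minutes

Departure in UTC: 02:25 − 6:00 = 20:25 on Jan 24.
Arrival in UTC: 16:00 − 6:30 = 09:30 on Jan 26.
Elapsed = 09:30 − 20:25 (+2 days) = 37 hours 5 minutes.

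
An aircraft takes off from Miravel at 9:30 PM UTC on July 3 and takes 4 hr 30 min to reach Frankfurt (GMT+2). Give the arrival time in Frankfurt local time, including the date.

4:00 AM on Jul 4

Departure is given in UTC: 9:30 PM on Jul 3.
Add 4 hours and 30 minutes → 2:00 AM UTC (Jul 4).
Frankfurt is UTC+2:00: 2:00 AM + 2:00 = 4:00 AM on Jul 4.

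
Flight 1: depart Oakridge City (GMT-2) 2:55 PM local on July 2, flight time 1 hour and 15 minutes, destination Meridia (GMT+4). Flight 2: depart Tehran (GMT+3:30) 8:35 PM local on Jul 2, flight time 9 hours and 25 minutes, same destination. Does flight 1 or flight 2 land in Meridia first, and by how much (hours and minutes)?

the first, by 8 hours 20 minutes

Flight 1 in UTC: 2:55 PM + 2:00 = 4:55 PM on Jul 2.
+1 hour 15 minutes → arrive 6:10 PM UTC on Jul 2.
Flight 2 in UTC: 8:35 PM − 3:30 = 5:05 PM on Jul 2.
+9 hours and 25 minutes → arrive 2:30 AM UTC on Jul 3.
Flight 1 lands earlier by 8 hours 20 minutes.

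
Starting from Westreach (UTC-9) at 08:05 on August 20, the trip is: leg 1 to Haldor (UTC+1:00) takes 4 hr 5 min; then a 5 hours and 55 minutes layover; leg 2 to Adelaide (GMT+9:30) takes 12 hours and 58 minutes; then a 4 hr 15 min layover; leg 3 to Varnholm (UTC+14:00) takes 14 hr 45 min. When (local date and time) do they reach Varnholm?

01:03 on August 23

Convert departure to UTC: 08:05 + 9:00 = 17:05 UTC on Aug 20.
Add 4 hours 5 minutes leg 1 → 21:10 UTC.
Add 5 hours 55 minutes layover in Haldor → 03:05 UTC (Aug 21).
Add 12 hours and 58 minutes leg 2 → 16:03 UTC.
Add 4 hours 15 minutes layover in Adelaide → 20:18 UTC.
Add 14 hours and 45 minutes leg 3 → 11:03 UTC (Aug 22).
Varnholm is UTC+14:00, so local arrival = 11:03 + 14:00 = 01:03 on Aug 23.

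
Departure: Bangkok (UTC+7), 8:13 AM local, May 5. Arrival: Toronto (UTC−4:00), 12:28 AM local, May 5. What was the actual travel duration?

3 hours 15 minutes

Toronto is 11:00 behind Bangkok.
Clock-face elapsed time (ignoring zones) is −7 hours 45 minutes.
Actual elapsed = −7 hours 45 minutes + 11:00 = 3 hours 15 minutes.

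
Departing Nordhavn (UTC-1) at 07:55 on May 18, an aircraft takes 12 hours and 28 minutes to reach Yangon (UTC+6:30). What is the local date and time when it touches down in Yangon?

03:53 on May 19

Convert departure to UTC: 07:55 + 1:00 = 08:55 UTC on May 18.
Add 12 hours 28 minutes travel time → 21:23 UTC.
Yangon is UTC+6:30, so local arrival = 21:23 + 6:30 = 03:53 on May 19.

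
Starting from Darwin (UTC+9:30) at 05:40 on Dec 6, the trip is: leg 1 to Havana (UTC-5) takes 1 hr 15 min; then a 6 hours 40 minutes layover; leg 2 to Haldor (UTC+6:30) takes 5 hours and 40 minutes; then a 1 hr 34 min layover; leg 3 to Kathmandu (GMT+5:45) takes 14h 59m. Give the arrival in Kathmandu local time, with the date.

Convert departure to UTC: 05:40 − 9:30 = 20:10 UTC on Dec 5.
Add 1 hour 15 minutes leg 1 → 21:25 UTC.
Add 6 hours 40 minutes layover in Havana → 04:05 UTC (Dec 6).
Add 5 hours and 40 minutes leg 2 → 09:45 UTC.
Add 1 hour 34 minutes layover in Haldor → 11:19 UTC.
Add 14 hours 59 minutes leg 3 → 02:18 UTC (Dec 7).
Kathmandu is UTC+5:45, so local arrival = 02:18 + 5:45 = 08:03 on Dec 7.

08:03 on December 7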